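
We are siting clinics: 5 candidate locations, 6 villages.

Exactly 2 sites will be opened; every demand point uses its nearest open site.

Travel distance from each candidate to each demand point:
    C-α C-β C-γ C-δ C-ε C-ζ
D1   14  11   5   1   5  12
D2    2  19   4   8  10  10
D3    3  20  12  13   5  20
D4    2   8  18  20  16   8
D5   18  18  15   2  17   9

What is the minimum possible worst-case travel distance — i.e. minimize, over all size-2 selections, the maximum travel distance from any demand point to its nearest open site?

8

Open {D1, D4}.
  Farthest demand point is C-β at travel distance 8 (to D4); all others are ≤ 8.
With {D2, D4} the worst case is 10.
With {D1, D2} the worst case is 11.
No size-2 selection achieves below 8.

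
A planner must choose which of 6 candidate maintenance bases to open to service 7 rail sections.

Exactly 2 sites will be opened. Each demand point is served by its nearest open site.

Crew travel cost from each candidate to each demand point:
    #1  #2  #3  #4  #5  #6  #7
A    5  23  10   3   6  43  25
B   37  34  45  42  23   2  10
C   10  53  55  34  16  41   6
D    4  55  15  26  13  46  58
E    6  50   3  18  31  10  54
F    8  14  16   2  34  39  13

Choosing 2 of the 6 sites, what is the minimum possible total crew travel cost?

Open {A, B}.
  #1→A 5, #2→A 23, #3→A 10, #4→A 3, #5→A 6, #6→B 2, #7→B 10  ⇒ total 59.
Compare {A, E}: total 75.
Compare {B, F}: total 75.
No size-2 selection does better; minimum is 59.

59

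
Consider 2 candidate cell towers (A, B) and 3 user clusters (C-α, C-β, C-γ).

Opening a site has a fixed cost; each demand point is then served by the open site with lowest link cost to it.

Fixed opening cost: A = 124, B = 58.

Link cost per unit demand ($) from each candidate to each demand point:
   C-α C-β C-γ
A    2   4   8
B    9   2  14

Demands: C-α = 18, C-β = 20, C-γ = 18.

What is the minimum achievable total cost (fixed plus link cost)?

384

Open {A}: assign each demand point to its cheapest open site.
  C-α→A 18×2=36, C-β→A 20×4=80, C-γ→A 18×8=144
  link cost 260, fixed 124 → total 384.
Compare {A, B}: link cost 220 + fixed 182 = 402.
Compare {B}: link cost 454 + fixed 58 = 512.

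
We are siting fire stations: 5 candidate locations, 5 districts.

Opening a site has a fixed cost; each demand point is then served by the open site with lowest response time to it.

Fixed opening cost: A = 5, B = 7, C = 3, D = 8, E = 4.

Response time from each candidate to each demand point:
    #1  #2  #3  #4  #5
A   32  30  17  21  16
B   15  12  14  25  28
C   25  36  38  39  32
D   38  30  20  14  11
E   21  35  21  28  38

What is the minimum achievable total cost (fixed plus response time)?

81

Open {B, D}: assign each demand point to its cheapest open site.
  #1→B 15, #2→B 12, #3→B 14, #4→D 14, #5→D 11
  response time 66, fixed 15 → total 81.
Compare {B, C, D}: response time 66 + fixed 18 = 84.
Compare {B, D, E}: response time 66 + fixed 19 = 85.
Compare {A, B, D}: response time 66 + fixed 20 = 86.
All other subsets cost ≥ 84. Minimum total cost: 81.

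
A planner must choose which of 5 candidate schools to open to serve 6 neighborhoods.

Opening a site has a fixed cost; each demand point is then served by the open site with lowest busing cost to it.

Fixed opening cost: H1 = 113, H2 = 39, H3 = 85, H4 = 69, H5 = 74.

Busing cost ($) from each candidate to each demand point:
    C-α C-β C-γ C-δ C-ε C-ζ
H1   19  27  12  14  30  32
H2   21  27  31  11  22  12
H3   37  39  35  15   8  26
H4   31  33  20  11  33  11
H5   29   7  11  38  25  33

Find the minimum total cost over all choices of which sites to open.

Open {H2}: assign each demand point to its cheapest open site.
  C-α→H2 21, C-β→H2 27, C-γ→H2 31, C-δ→H2 11, C-ε→H2 22, C-ζ→H2 12
  busing cost 124, fixed 39 → total 163.
Compare {H2, H5}: busing cost 84 + fixed 113 = 197.
Compare {H4}: busing cost 139 + fixed 69 = 208.
Compare {H5}: busing cost 143 + fixed 74 = 217.
All other subsets cost ≥ 197. Minimum total cost: 163.

163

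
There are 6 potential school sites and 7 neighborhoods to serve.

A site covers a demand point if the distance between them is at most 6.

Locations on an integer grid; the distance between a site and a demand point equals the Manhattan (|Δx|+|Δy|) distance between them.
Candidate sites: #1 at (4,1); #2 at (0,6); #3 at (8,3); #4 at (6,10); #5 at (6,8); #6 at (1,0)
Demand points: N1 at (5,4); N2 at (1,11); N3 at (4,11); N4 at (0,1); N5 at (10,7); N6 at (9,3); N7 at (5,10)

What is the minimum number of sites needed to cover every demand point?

Coverage sets (demand points within 6 of each site):
  #1: {N1, N4}
  #2: {N2, N4}
  #3: {N1, N5, N6}
  #4: {N2, N3, N7}
  #5: {N1, N3, N5, N7}
  #6: {N4}
No 2 sites suffice: every size-2 union leaves at least one demand point uncovered.
But {#1, #3, #4} covers everything, so the minimum is 3.

3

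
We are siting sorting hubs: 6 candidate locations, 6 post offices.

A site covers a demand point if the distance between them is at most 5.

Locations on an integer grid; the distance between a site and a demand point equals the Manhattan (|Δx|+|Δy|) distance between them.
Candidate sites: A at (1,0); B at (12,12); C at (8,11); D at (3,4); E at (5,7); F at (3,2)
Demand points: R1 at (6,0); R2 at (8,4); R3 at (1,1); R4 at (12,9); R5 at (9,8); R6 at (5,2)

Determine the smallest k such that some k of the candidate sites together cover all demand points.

4

Coverage sets (demand points within 5 of each site):
  A: {R1, R3}
  B: {R4}
  C: {R5}
  D: {R2, R3, R6}
  E: {R5, R6}
  F: {R1, R3, R6}
No 3 sites suffice: every size-3 union leaves at least one demand point uncovered.
But {A, B, C, D} covers everything, so the minimum is 4.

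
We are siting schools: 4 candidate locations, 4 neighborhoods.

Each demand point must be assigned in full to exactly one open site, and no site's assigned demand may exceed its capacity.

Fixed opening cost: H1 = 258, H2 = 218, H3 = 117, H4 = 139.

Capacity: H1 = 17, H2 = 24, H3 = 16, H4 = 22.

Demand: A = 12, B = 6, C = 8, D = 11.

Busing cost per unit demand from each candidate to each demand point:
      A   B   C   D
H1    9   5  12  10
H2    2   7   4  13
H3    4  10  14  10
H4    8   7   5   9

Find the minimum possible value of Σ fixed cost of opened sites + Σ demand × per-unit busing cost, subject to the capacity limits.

554

Open {H2, H4}; cheapest assignment that respects the capacities:
  H2 (cap 24, load 20): A, C — cost 12×2 + 8×4 = 56
  H4 (cap 22, load 17): B, D — cost 6×7 + 11×9 = 141
  Shipping 197, fixed 357 → total 554.
  Any other capacity-feasible assignment to {H2, H4} ships for at least 197.
Compare {H2, H3, H4}: its best feasible assignment gives total 671.
Compare {H1, H2}: its best feasible assignment gives total 672.
Every other set of open sites that can feasibly serve all demand totals ≥ 671 even under its best assignment. Minimum: 554.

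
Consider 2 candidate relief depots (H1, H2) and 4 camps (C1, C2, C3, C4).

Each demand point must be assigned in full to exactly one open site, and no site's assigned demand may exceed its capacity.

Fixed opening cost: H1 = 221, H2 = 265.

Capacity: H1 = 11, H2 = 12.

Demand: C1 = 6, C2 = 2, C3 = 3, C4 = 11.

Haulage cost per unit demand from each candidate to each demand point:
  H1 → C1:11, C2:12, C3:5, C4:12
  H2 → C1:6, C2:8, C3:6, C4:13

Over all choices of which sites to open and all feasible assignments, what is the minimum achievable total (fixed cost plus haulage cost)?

688

Open {H1, H2}; cheapest assignment that respects the capacities:
  H1 (cap 11, load 11): C4 — cost 11×12 = 132
  H2 (cap 12, load 11): C1, C2, C3 — cost 6×6 + 2×8 + 3×6 = 70
  Shipping 202, fixed 486 → total 688.
  Any other capacity-feasible assignment to {H1, H2} ships for at least 202.
Total demand is 22 and no other set of sites has combined capacity ≥ 22, so {H1, H2} is the only feasible choice of open sites. Minimum: 688.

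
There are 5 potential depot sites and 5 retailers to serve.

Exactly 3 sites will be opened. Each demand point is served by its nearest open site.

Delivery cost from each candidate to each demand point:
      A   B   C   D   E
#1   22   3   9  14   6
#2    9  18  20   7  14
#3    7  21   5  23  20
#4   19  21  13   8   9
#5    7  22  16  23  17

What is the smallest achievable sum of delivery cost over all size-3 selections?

Open {#1, #2, #3}.
  A→#3 7, B→#1 3, C→#3 5, D→#2 7, E→#1 6  ⇒ total 28.
Compare {#1, #3, #4}: total 29.
Compare {#1, #2, #5}: total 32.
No size-3 selection does better; minimum is 28.

28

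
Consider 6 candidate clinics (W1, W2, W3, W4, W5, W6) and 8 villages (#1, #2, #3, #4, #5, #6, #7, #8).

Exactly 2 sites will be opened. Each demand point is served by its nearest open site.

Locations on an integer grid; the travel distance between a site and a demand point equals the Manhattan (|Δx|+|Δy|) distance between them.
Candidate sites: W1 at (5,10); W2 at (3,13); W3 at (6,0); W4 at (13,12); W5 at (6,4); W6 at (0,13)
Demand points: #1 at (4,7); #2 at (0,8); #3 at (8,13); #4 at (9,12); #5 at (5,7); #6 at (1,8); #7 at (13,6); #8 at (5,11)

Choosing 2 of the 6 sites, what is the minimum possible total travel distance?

37

Open {W1, W4}.
  #1→W1 4, #2→W1 7, #3→W1 6, #4→W4 4, #5→W1 3, #6→W1 6, #7→W4 6, #8→W1 1  ⇒ total 37.
Compare {W1, W5}: total 42.
Compare {W1, W6}: total 43.
No size-2 selection does better; minimum is 37.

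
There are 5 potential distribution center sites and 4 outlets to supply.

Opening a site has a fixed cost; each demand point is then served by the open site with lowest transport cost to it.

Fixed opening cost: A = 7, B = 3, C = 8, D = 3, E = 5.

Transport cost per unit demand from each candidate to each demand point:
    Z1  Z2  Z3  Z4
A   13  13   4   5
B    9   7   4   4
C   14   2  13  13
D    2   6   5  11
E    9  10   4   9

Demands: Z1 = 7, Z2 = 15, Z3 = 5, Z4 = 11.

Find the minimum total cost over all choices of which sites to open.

Open {B, C, D}: assign each demand point to its cheapest open site.
  Z1→D 7×2=14, Z2→C 15×2=30, Z3→B 5×4=20, Z4→B 11×4=44
  transport cost 108, fixed 14 → total 122.
Compare {B, C, D, E}: transport cost 108 + fixed 19 = 127.
Compare {A, B, C, D}: transport cost 108 + fixed 21 = 129.
Compare {A, B, C, D, E}: transport cost 108 + fixed 26 = 134.
All other subsets cost ≥ 127. Minimum total cost: 122.

122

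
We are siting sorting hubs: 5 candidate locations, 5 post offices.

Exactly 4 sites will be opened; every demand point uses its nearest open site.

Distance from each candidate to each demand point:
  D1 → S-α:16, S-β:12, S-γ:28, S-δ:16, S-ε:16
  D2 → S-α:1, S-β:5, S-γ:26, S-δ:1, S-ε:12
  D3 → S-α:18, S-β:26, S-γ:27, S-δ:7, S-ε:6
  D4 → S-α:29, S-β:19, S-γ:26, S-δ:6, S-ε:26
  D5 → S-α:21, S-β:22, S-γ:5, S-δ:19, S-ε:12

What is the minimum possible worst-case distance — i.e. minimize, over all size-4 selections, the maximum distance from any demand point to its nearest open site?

Open {D1, D2, D3, D5}.
  Farthest demand point is S-ε at distance 6 (to D3); all others are ≤ 6.
With {D2, D3, D4, D5} the worst case is 6.
With {D1, D2, D4, D5} the worst case is 12.
No size-4 selection achieves below 6.

6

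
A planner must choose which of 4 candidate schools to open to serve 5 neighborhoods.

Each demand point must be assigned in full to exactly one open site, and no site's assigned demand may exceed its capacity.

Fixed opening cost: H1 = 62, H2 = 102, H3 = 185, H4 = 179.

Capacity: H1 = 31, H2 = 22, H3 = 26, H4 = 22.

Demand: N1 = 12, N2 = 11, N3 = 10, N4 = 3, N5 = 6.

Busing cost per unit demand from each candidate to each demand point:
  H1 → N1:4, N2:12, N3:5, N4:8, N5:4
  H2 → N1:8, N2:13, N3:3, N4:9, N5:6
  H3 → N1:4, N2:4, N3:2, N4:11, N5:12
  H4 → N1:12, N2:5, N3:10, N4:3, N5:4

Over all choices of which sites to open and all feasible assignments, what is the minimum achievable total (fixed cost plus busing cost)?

Open {H1, H3}; cheapest assignment that respects the capacities:
  H1 (cap 31, load 21): N1, N4, N5 — cost 12×4 + 3×8 + 6×4 = 96
  H3 (cap 26, load 21): N2, N3 — cost 11×4 + 10×2 = 64
  Shipping 160, fixed 247 → total 407.
  Any other capacity-feasible assignment to {H1, H3} ships for at least 160.
Compare {H1, H2}: its best feasible assignment gives total 425.
Compare {H1, H4}: its best feasible assignment gives total 427.
Every other set of open sites that can feasibly serve all demand totals ≥ 425 even under its best assignment. Minimum: 407.

407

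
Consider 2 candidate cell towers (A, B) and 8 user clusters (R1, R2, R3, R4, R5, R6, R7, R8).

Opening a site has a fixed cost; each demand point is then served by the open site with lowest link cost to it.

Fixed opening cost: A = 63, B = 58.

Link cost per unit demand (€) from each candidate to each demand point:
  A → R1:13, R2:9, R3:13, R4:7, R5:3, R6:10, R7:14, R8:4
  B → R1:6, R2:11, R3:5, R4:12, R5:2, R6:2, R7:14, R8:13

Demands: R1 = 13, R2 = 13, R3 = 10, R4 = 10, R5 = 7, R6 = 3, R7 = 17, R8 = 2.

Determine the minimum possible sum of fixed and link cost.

Open {A, B}: assign each demand point to its cheapest open site.
  R1→B 13×6=78, R2→A 13×9=117, R3→B 10×5=50, R4→A 10×7=70, R5→B 7×2=14, R6→B 3×2=6, R7→A 17×14=238, R8→A 2×4=8
  link cost 581, fixed 121 → total 702.
Compare {B}: link cost 675 + fixed 58 = 733.
Compare {A}: link cost 783 + fixed 63 = 846.

702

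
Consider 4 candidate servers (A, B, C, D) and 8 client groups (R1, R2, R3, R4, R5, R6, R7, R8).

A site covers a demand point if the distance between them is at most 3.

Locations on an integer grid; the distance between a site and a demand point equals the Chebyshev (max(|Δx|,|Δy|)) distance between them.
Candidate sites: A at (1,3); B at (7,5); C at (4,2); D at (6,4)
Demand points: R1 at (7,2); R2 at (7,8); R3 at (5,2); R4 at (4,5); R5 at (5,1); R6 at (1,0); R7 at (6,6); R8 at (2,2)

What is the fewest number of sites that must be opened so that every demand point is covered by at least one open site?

Coverage sets (demand points within 3 of each site):
  A: {R4, R6, R8}
  B: {R1, R2, R3, R4, R7}
  C: {R1, R3, R4, R5, R6, R8}
  D: {R1, R3, R4, R5, R7}
No single site covers all 8 demand points.
But {B, C} covers everything, so the minimum is 2.

2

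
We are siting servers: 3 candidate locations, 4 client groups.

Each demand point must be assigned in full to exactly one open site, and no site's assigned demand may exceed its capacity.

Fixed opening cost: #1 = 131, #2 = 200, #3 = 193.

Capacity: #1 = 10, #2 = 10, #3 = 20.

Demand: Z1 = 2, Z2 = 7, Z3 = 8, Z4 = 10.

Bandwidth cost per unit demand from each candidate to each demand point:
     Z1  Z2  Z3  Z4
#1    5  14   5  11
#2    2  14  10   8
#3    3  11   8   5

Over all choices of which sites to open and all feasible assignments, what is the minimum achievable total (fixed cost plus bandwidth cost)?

497

Open {#1, #3}; cheapest assignment that respects the capacities:
  #1 (cap 10, load 8): Z3 — cost 8×5 = 40
  #3 (cap 20, load 19): Z1, Z2, Z4 — cost 2×3 + 7×11 + 10×5 = 133
  Shipping 173, fixed 324 → total 497.
  Any other capacity-feasible assignment to {#1, #3} ships for at least 173.
Compare {#2, #3}: its best feasible assignment gives total 604.
Compare {#1, #2, #3}: its best feasible assignment gives total 695.
Every other set of open sites that can feasibly serve all demand totals ≥ 604 even under its best assignment. Minimum: 497.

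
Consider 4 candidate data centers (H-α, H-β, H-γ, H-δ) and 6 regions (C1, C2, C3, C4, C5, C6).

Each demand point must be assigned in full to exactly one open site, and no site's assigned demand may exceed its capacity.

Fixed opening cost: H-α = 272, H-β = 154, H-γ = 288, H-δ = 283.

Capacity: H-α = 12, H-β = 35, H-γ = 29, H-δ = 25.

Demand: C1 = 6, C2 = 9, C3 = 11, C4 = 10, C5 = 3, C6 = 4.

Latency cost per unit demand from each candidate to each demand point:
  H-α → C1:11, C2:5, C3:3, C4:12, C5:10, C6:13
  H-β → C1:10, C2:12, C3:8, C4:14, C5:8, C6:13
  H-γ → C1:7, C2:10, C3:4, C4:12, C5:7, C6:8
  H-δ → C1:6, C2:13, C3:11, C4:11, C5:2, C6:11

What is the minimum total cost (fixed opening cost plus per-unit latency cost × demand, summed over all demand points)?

Open {H-β, H-γ}; cheapest assignment that respects the capacities:
  H-β (cap 35, load 15): C1, C2 — cost 6×10 + 9×12 = 168
  H-γ (cap 29, load 28): C3, C4, C5, C6 — cost 11×4 + 10×12 + 3×7 + 4×8 = 217
  Shipping 385, fixed 442 → total 827.
  Any other capacity-feasible assignment to {H-β, H-γ} ships for at least 385.
Compare {H-β, H-δ}: its best feasible assignment gives total 829.
Compare {H-α, H-β}: its best feasible assignment gives total 835.
Every other set of open sites that can feasibly serve all demand totals ≥ 829 even under its best assignment. Minimum: 827.

827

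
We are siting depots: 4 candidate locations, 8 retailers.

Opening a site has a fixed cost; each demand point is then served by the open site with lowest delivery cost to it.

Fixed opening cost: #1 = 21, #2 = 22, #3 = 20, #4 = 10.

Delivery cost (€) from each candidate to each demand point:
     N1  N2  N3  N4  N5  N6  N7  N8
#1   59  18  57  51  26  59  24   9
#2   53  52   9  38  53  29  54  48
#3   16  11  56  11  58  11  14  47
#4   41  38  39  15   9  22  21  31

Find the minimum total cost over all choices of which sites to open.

163

Open {#1, #2, #3, #4}: assign each demand point to its cheapest open site.
  N1→#3 16, N2→#3 11, N3→#2 9, N4→#3 11, N5→#4 9, N6→#3 11, N7→#3 14, N8→#1 9
  delivery cost 90, fixed 73 → total 163.
Compare {#2, #3, #4}: delivery cost 112 + fixed 52 = 164.
Compare {#1, #2, #3}: delivery cost 107 + fixed 63 = 170.
Compare {#1, #3, #4}: delivery cost 120 + fixed 51 = 171.
All other subsets cost ≥ 164. Minimum total cost: 163.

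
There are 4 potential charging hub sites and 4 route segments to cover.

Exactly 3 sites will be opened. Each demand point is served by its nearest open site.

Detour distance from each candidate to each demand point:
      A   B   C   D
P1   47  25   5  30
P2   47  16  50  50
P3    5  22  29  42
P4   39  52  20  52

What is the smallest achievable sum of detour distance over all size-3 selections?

Open {P1, P2, P3}.
  A→P3 5, B→P2 16, C→P1 5, D→P1 30  ⇒ total 56.
Compare {P1, P3, P4}: total 62.
Compare {P2, P3, P4}: total 83.
No size-3 selection does better; minimum is 56.

56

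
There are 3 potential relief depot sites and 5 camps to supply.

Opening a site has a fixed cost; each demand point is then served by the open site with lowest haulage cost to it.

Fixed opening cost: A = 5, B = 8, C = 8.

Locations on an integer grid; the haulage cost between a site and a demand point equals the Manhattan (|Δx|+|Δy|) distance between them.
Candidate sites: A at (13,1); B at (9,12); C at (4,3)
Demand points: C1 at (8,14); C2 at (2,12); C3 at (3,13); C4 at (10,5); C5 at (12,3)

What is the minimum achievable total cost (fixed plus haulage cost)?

40

Open {A, B}: assign each demand point to its cheapest open site.
  C1→B 3, C2→B 7, C3→B 7, C4→A 7, C5→A 3
  haulage cost 27, fixed 13 → total 40.
Compare {B}: haulage cost 37 + fixed 8 = 45.
Compare {A, B, C}: haulage cost 27 + fixed 21 = 48.
Compare {B, C}: haulage cost 33 + fixed 16 = 49.
All other subsets cost ≥ 45. Minimum total cost: 40.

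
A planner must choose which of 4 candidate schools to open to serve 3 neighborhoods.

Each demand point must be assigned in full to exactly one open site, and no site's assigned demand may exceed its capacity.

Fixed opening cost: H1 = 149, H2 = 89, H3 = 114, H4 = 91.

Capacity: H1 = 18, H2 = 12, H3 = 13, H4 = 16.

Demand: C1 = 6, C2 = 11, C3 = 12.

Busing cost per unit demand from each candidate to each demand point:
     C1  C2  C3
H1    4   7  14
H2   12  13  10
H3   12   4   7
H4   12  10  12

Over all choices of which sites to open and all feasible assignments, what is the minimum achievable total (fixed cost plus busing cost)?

Open {H1, H3}; cheapest assignment that respects the capacities:
  H1 (cap 18, load 17): C1, C2 — cost 6×4 + 11×7 = 101
  H3 (cap 13, load 12): C3 — cost 12×7 = 84
  Shipping 185, fixed 263 → total 448.
  Any other capacity-feasible assignment to {H1, H3} ships for at least 185.
Compare {H1, H2}: its best feasible assignment gives total 459.
Compare {H1, H4}: its best feasible assignment gives total 485.
Every other set of open sites that can feasibly serve all demand totals ≥ 459 even under its best assignment. Minimum: 448.

448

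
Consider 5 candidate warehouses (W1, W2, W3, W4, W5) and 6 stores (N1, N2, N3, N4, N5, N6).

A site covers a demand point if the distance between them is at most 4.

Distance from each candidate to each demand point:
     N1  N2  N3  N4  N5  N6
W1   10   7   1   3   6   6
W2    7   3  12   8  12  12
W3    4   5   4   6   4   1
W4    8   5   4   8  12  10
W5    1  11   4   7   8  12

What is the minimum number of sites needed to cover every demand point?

Coverage sets (demand points within 4 of each site):
  W1: {N3, N4}
  W2: {N2}
  W3: {N1, N3, N5, N6}
  W4: {N3}
  W5: {N1, N3}
No 2 sites suffice: every size-2 union leaves at least one demand point uncovered.
But {W1, W2, W3} covers everything, so the minimum is 3.

3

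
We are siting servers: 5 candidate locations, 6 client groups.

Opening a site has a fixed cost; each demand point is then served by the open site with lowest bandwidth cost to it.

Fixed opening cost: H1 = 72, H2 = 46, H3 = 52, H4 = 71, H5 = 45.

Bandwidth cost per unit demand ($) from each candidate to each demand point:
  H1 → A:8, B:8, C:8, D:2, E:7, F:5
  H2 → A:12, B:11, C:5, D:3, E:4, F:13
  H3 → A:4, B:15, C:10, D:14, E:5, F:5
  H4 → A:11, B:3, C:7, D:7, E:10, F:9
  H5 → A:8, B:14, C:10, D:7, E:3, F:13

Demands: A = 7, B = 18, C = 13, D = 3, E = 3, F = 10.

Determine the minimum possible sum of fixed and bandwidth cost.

382

Open {H3, H4}: assign each demand point to its cheapest open site.
  A→H3 7×4=28, B→H4 18×3=54, C→H4 13×7=91, D→H4 3×7=21, E→H3 3×5=15, F→H3 10×5=50
  bandwidth cost 259, fixed 123 → total 382.
Compare {H2, H3, H4}: bandwidth cost 218 + fixed 169 = 387.
Compare {H1, H4}: bandwidth cost 278 + fixed 143 = 421.
Compare {H3, H4, H5}: bandwidth cost 253 + fixed 168 = 421.
All other subsets cost ≥ 387. Minimum total cost: 382.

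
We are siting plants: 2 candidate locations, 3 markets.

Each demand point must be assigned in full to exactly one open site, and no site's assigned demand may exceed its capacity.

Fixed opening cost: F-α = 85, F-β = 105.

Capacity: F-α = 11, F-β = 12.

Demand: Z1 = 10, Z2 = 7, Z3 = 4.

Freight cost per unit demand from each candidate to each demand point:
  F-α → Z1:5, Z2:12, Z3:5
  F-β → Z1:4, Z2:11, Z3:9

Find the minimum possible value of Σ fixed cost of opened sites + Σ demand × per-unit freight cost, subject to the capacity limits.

334

Open {F-α, F-β}; cheapest assignment that respects the capacities:
  F-α (cap 11, load 11): Z2, Z3 — cost 7×12 + 4×5 = 104
  F-β (cap 12, load 10): Z1 — cost 10×4 = 40
  Shipping 144, fixed 190 → total 334.
  Any other capacity-feasible assignment to {F-α, F-β} ships for at least 144.
Total demand is 21 and no other set of sites has combined capacity ≥ 21, so {F-α, F-β} is the only feasible choice of open sites. Minimum: 334.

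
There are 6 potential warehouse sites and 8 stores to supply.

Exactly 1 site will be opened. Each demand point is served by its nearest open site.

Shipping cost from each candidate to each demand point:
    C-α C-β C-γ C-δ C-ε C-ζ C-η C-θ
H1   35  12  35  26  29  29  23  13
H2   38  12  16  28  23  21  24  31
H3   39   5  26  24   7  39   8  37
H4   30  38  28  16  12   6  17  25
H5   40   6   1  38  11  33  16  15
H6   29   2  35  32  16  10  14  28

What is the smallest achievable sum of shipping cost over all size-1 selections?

160

Open {H5}.
  C-α→H5 40, C-β→H5 6, C-γ→H5 1, C-δ→H5 38, C-ε→H5 11, C-ζ→H5 33, C-η→H5 16, C-θ→H5 15  ⇒ total 160.
Compare {H6}: total 166.
Compare {H4}: total 172.
No size-1 selection does better; minimum is 160.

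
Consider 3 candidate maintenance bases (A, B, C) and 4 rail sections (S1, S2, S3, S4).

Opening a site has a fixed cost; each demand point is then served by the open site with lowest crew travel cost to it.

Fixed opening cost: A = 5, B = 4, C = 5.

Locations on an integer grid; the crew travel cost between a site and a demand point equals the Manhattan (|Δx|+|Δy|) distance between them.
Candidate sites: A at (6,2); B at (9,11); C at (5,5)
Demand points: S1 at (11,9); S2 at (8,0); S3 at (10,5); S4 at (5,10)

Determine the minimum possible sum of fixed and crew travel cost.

Open {A, B}: assign each demand point to its cheapest open site.
  S1→B 4, S2→A 4, S3→A 7, S4→B 5
  crew travel cost 20, fixed 9 → total 29.
Compare {B, C}: crew travel cost 22 + fixed 9 = 31.
Compare {B}: crew travel cost 28 + fixed 4 = 32.
Compare {A, B, C}: crew travel cost 18 + fixed 14 = 32.
All other subsets cost ≥ 31. Minimum total cost: 29.

29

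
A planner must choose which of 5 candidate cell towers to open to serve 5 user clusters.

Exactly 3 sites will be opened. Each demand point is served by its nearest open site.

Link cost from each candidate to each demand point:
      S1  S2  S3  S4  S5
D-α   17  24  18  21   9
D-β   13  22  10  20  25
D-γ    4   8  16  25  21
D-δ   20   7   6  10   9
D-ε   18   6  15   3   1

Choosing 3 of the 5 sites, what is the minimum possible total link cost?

Open {D-γ, D-δ, D-ε}.
  S1→D-γ 4, S2→D-ε 6, S3→D-δ 6, S4→D-ε 3, S5→D-ε 1  ⇒ total 20.
Compare {D-β, D-γ, D-ε}: total 24.
Compare {D-α, D-γ, D-ε}: total 29.
No size-3 selection does better; minimum is 20.

20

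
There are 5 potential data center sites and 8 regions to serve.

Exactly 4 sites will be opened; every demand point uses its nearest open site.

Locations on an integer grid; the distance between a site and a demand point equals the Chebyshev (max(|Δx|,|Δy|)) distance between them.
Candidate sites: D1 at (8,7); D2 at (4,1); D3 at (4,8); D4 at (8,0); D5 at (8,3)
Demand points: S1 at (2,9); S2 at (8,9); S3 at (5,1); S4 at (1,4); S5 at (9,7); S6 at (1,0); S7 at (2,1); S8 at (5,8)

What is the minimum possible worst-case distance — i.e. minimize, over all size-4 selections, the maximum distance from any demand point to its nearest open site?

3

Open {D1, D2, D3, D4}.
  Farthest demand point is S4 at distance 3 (to D2); all others are ≤ 3.
With {D1, D2, D3, D5} the worst case is 3.
With {D2, D3, D4, D5} the worst case is 4.
No size-4 selection achieves below 3.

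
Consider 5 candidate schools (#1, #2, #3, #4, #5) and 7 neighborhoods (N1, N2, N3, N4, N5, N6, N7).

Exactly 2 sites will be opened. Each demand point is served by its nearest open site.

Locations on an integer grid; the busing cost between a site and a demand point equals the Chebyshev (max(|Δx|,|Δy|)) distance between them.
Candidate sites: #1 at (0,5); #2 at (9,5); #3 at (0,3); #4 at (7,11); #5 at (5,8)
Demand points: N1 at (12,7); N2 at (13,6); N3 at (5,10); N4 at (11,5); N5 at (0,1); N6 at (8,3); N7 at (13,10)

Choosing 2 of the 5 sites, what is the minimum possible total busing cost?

23

Open {#2, #3}.
  N1→#2 3, N2→#2 4, N3→#2 5, N4→#2 2, N5→#3 2, N6→#2 2, N7→#2 5  ⇒ total 23.
Compare {#1, #2}: total 25.
Compare {#2, #5}: total 25.
No size-2 selection does better; minimum is 23.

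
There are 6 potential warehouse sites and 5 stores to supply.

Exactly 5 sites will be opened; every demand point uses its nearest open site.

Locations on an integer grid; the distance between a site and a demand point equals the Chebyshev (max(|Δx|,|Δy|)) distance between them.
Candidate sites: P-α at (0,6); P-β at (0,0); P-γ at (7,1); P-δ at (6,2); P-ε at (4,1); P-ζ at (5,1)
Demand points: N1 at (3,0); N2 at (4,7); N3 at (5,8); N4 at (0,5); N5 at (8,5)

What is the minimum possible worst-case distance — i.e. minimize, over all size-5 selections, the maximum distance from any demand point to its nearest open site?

Open {P-α, P-β, P-γ, P-δ, P-ε}.
  Farthest demand point is N3 at distance 5 (to P-α); all others are ≤ 5.
With {P-α, P-β, P-γ, P-δ, P-ζ} the worst case is 5.
With {P-α, P-β, P-γ, P-ε, P-ζ} the worst case is 5.
No size-5 selection achieves below 5.

5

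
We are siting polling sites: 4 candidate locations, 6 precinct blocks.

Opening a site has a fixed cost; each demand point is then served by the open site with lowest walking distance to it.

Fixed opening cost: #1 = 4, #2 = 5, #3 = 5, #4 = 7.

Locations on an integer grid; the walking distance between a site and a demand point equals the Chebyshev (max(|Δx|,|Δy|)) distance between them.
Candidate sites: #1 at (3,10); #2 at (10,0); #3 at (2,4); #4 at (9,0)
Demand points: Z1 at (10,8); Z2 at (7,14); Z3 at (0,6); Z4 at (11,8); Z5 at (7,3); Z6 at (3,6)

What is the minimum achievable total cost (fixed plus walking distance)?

Open {#1, #3}: assign each demand point to its cheapest open site.
  Z1→#1 7, Z2→#1 4, Z3→#3 2, Z4→#1 8, Z5→#3 5, Z6→#3 2
  walking distance 28, fixed 9 → total 37.
Compare {#1}: walking distance 34 + fixed 4 = 38.
Compare {#1, #2}: walking distance 30 + fixed 9 = 39.
Compare {#1, #2, #3}: walking distance 26 + fixed 14 = 40.
All other subsets cost ≥ 38. Minimum total cost: 37.

37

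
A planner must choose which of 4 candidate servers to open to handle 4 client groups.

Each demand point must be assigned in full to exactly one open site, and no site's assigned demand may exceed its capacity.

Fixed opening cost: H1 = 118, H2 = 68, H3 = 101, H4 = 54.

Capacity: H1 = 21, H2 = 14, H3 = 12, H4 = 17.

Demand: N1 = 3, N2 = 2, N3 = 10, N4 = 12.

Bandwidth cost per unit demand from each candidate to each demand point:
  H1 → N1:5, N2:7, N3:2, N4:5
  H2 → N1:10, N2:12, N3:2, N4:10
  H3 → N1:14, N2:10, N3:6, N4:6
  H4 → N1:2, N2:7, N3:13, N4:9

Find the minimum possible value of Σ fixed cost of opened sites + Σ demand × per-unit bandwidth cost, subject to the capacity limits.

Open {H2, H4}; cheapest assignment that respects the capacities:
  H2 (cap 14, load 10): N3 — cost 10×2 = 20
  H4 (cap 17, load 17): N1, N2, N4 — cost 3×2 + 2×7 + 12×9 = 128
  Shipping 148, fixed 122 → total 270.
  Any other capacity-feasible assignment to {H2, H4} ships for at least 148.
Compare {H1, H2}: its best feasible assignment gives total 295.
Compare {H1, H4}: its best feasible assignment gives total 320.
Every other set of open sites that can feasibly serve all demand totals ≥ 295 even under its best assignment. Minimum: 270.

270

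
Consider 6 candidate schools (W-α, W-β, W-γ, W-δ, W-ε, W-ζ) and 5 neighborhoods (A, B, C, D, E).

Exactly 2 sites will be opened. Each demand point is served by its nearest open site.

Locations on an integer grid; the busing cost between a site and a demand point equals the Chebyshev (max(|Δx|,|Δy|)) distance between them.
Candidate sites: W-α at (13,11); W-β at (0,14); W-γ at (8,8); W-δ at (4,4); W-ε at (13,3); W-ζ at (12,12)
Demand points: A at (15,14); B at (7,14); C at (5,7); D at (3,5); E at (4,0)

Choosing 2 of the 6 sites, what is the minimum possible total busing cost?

Open {W-δ, W-ζ}.
  A→W-ζ 3, B→W-ζ 5, C→W-δ 3, D→W-δ 1, E→W-δ 4  ⇒ total 16.
Compare {W-α, W-δ}: total 17.
Compare {W-γ, W-δ}: total 21.
No size-2 selection does better; minimum is 16.

16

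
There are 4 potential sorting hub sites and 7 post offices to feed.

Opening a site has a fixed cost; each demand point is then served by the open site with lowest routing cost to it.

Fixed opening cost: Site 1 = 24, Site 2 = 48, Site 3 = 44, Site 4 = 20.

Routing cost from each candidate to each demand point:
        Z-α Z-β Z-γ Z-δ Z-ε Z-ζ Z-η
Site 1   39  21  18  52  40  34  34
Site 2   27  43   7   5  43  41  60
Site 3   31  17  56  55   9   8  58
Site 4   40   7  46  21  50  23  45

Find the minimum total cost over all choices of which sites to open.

216

Open {Site 1, Site 3, Site 4}: assign each demand point to its cheapest open site.
  Z-α→Site 3 31, Z-β→Site 4 7, Z-γ→Site 1 18, Z-δ→Site 4 21, Z-ε→Site 3 9, Z-ζ→Site 3 8, Z-η→Site 1 34
  routing cost 128, fixed 88 → total 216.
Compare {Site 2, Site 3, Site 4}: routing cost 108 + fixed 112 = 220.
Compare {Site 2, Site 3}: routing cost 131 + fixed 92 = 223.
Compare {Site 1, Site 2, Site 3}: routing cost 107 + fixed 116 = 223.
All other subsets cost ≥ 220. Minimum total cost: 216.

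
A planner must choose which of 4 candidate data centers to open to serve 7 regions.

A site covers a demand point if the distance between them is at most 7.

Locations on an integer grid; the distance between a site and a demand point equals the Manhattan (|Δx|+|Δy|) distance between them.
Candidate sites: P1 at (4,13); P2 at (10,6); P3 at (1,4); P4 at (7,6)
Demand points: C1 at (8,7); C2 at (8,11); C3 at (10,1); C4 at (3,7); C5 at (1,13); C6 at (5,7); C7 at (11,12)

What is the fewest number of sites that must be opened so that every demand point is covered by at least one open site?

2

Coverage sets (demand points within 7 of each site):
  P1: {C2, C4, C5, C6}
  P2: {C1, C2, C3, C6, C7}
  P3: {C4, C6}
  P4: {C1, C2, C4, C6}
No single site covers all 7 demand points.
But {P1, P2} covers everything, so the minimum is 2.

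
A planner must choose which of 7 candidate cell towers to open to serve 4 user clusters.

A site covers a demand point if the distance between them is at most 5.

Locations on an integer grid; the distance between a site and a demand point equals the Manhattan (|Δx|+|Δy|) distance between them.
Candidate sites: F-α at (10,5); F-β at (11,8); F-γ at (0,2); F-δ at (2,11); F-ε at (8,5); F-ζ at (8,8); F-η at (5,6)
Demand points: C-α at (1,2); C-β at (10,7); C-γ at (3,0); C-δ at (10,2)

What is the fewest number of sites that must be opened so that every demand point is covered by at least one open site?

2

Coverage sets (demand points within 5 of each site):
  F-α: {C-β, C-δ}
  F-β: {C-β}
  F-γ: {C-α, C-γ}
  F-δ: {}
  F-ε: {C-β, C-δ}
  F-ζ: {C-β}
  F-η: {}
No single site covers all 4 demand points.
But {F-α, F-γ} covers everything, so the minimum is 2.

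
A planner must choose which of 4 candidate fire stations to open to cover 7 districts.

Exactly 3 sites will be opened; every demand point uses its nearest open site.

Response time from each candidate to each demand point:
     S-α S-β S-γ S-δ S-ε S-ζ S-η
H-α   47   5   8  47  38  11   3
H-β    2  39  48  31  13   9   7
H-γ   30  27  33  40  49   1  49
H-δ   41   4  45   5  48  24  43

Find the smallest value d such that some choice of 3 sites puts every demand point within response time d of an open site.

Open {H-α, H-β, H-δ}.
  Farthest demand point is S-ε at response time 13 (to H-β); all others are ≤ 13.
With {H-α, H-β, H-γ} the worst case is 31.
With {H-β, H-γ, H-δ} the worst case is 33.
No size-3 selection achieves below 13.

13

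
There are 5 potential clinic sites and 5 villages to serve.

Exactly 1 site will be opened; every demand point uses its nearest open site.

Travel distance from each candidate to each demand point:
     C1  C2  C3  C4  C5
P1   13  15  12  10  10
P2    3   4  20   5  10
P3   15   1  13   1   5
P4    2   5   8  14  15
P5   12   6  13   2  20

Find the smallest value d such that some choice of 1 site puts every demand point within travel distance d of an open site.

Open {P1}.
  Farthest demand point is C2 at travel distance 15 (to P1); all others are ≤ 15.
With {P3} the worst case is 15.
With {P4} the worst case is 15.
No size-1 selection achieves below 15.

15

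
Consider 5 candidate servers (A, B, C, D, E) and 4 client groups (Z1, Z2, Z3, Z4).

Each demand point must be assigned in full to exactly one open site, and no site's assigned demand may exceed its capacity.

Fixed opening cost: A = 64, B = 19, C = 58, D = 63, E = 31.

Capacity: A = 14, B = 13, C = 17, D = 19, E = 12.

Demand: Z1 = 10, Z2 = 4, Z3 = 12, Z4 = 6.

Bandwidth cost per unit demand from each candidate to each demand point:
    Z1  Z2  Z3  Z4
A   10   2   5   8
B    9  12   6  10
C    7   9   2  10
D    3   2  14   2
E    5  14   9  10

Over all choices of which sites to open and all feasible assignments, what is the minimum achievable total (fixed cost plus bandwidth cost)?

223

Open {C, D}; cheapest assignment that respects the capacities:
  C (cap 17, load 16): Z2, Z3 — cost 4×9 + 12×2 = 60
  D (cap 19, load 16): Z1, Z4 — cost 10×3 + 6×2 = 42
  Shipping 102, fixed 121 → total 223.
  Any other capacity-feasible assignment to {C, D} ships for at least 102.
Compare {B, C, D}: its best feasible assignment gives total 242.
Compare {C, D, E}: its best feasible assignment gives total 246.
Every other set of open sites that can feasibly serve all demand totals ≥ 242 even under its best assignment. Minimum: 223.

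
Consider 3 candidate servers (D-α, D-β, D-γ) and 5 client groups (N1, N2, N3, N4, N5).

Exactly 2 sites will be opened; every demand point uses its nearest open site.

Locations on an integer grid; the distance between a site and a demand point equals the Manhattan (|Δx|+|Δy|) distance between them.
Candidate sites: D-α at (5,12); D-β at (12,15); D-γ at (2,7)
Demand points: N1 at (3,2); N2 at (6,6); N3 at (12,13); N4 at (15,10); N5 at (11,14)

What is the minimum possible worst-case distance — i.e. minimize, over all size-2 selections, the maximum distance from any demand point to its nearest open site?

Open {D-β, D-γ}.
  Farthest demand point is N4 at distance 8 (to D-β); all others are ≤ 8.
With {D-α, D-β} the worst case is 12.
With {D-α, D-γ} the worst case is 12.
No size-2 selection achieves below 8.

8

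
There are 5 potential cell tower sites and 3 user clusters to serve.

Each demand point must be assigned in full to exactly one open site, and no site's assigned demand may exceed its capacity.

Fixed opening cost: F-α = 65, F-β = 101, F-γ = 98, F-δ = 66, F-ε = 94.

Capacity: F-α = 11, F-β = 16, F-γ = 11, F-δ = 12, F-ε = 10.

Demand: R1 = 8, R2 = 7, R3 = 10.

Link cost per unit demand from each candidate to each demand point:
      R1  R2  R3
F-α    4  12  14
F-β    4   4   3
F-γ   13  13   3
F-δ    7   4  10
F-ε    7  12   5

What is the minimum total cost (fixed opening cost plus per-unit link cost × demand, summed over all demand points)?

289

Open {F-β, F-γ}; cheapest assignment that respects the capacities:
  F-β (cap 16, load 15): R1, R2 — cost 8×4 + 7×4 = 60
  F-γ (cap 11, load 10): R3 — cost 10×3 = 30
  Shipping 90, fixed 199 → total 289.
  Any other capacity-feasible assignment to {F-β, F-γ} ships for at least 90.
Compare {F-β, F-ε}: its best feasible assignment gives total 305.
Compare {F-α, F-γ, F-δ}: its best feasible assignment gives total 319.
Every other set of open sites that can feasibly serve all demand totals ≥ 305 even under its best assignment. Minimum: 289.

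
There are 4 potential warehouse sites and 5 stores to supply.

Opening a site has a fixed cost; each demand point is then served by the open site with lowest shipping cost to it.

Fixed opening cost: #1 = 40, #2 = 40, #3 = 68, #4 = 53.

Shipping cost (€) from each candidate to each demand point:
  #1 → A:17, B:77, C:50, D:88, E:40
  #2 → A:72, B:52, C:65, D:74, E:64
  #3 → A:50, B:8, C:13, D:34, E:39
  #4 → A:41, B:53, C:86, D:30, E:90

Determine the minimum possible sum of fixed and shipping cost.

212

Open {#3}: assign each demand point to its cheapest open site.
  A→#3 50, B→#3 8, C→#3 13, D→#3 34, E→#3 39
  shipping cost 144, fixed 68 → total 212.
Compare {#1, #3}: shipping cost 111 + fixed 108 = 219.
Compare {#2, #3}: shipping cost 144 + fixed 108 = 252.
Compare {#3, #4}: shipping cost 131 + fixed 121 = 252.
All other subsets cost ≥ 219. Minimum total cost: 212.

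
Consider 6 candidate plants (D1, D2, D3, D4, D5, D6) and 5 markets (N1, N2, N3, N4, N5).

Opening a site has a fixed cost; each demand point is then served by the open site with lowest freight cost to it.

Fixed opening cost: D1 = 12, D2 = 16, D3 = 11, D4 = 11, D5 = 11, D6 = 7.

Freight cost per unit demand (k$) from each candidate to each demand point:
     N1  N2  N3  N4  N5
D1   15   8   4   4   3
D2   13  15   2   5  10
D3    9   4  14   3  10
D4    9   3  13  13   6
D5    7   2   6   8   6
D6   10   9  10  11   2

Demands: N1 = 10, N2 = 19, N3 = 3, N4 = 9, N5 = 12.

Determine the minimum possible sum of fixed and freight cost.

Open {D3, D5, D6}: assign each demand point to its cheapest open site.
  N1→D5 10×7=70, N2→D5 19×2=38, N3→D5 3×6=18, N4→D3 9×3=27, N5→D6 12×2=24
  freight cost 177, fixed 29 → total 206.
Compare {D1, D5, D6}: freight cost 180 + fixed 30 = 210.
Compare {D2, D3, D5, D6}: freight cost 165 + fixed 45 = 210.
Compare {D1, D3, D5, D6}: freight cost 171 + fixed 41 = 212.
All other subsets cost ≥ 210. Minimum total cost: 206.

206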